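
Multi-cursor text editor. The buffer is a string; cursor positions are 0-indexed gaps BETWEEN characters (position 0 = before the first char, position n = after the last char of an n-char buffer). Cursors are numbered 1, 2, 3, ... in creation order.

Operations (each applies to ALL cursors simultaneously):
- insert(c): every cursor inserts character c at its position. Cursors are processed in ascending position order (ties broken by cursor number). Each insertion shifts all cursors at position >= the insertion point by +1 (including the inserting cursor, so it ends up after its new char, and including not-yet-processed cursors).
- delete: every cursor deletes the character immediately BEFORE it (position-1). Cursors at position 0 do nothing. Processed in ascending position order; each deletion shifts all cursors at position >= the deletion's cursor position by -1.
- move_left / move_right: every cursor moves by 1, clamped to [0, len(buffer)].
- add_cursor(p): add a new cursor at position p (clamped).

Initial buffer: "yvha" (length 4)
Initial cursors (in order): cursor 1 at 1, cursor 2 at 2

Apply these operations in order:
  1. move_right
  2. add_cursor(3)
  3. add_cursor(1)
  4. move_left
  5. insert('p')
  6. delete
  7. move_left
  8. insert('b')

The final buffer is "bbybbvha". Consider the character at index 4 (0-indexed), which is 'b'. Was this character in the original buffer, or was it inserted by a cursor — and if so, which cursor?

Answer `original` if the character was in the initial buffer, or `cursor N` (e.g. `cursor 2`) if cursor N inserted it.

Answer: cursor 3

Derivation:
After op 1 (move_right): buffer="yvha" (len 4), cursors c1@2 c2@3, authorship ....
After op 2 (add_cursor(3)): buffer="yvha" (len 4), cursors c1@2 c2@3 c3@3, authorship ....
After op 3 (add_cursor(1)): buffer="yvha" (len 4), cursors c4@1 c1@2 c2@3 c3@3, authorship ....
After op 4 (move_left): buffer="yvha" (len 4), cursors c4@0 c1@1 c2@2 c3@2, authorship ....
After op 5 (insert('p')): buffer="pypvppha" (len 8), cursors c4@1 c1@3 c2@6 c3@6, authorship 4.1.23..
After op 6 (delete): buffer="yvha" (len 4), cursors c4@0 c1@1 c2@2 c3@2, authorship ....
After op 7 (move_left): buffer="yvha" (len 4), cursors c1@0 c4@0 c2@1 c3@1, authorship ....
After op 8 (insert('b')): buffer="bbybbvha" (len 8), cursors c1@2 c4@2 c2@5 c3@5, authorship 14.23...
Authorship (.=original, N=cursor N): 1 4 . 2 3 . . .
Index 4: author = 3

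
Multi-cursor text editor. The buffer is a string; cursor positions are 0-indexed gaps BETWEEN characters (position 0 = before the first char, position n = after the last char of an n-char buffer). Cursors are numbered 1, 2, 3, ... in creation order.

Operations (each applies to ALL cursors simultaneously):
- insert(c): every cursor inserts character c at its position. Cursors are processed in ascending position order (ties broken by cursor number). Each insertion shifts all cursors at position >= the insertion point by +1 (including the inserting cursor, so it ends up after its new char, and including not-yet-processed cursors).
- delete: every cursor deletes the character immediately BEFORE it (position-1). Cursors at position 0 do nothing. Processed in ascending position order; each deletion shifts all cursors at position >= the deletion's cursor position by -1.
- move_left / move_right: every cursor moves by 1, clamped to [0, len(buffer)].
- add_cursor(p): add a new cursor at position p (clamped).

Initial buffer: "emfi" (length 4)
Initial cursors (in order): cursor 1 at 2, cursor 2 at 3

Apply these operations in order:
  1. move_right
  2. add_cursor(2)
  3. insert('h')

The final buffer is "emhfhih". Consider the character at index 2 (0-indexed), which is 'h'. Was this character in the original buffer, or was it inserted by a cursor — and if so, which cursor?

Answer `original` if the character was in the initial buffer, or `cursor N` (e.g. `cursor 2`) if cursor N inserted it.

After op 1 (move_right): buffer="emfi" (len 4), cursors c1@3 c2@4, authorship ....
After op 2 (add_cursor(2)): buffer="emfi" (len 4), cursors c3@2 c1@3 c2@4, authorship ....
After op 3 (insert('h')): buffer="emhfhih" (len 7), cursors c3@3 c1@5 c2@7, authorship ..3.1.2
Authorship (.=original, N=cursor N): . . 3 . 1 . 2
Index 2: author = 3

Answer: cursor 3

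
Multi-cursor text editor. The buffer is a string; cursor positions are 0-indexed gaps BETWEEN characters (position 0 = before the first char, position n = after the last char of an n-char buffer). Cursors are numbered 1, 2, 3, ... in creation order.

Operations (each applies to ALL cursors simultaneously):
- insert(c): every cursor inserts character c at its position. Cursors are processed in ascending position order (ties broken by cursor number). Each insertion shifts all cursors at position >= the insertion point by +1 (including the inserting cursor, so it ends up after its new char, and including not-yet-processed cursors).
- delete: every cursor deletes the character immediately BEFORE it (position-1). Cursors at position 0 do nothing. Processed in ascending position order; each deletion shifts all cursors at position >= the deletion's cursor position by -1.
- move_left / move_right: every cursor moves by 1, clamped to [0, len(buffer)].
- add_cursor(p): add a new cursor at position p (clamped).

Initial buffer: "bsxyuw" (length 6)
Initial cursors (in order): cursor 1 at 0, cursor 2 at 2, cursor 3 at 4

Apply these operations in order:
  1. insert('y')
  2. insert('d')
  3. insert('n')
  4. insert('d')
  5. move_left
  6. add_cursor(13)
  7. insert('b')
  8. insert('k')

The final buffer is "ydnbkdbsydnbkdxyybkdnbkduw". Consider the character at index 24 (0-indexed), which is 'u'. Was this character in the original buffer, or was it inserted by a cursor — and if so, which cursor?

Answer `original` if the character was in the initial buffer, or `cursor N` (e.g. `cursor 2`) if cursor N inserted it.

After op 1 (insert('y')): buffer="ybsyxyyuw" (len 9), cursors c1@1 c2@4 c3@7, authorship 1..2..3..
After op 2 (insert('d')): buffer="ydbsydxyyduw" (len 12), cursors c1@2 c2@6 c3@10, authorship 11..22..33..
After op 3 (insert('n')): buffer="ydnbsydnxyydnuw" (len 15), cursors c1@3 c2@8 c3@13, authorship 111..222..333..
After op 4 (insert('d')): buffer="ydndbsydndxyydnduw" (len 18), cursors c1@4 c2@10 c3@16, authorship 1111..2222..3333..
After op 5 (move_left): buffer="ydndbsydndxyydnduw" (len 18), cursors c1@3 c2@9 c3@15, authorship 1111..2222..3333..
After op 6 (add_cursor(13)): buffer="ydndbsydndxyydnduw" (len 18), cursors c1@3 c2@9 c4@13 c3@15, authorship 1111..2222..3333..
After op 7 (insert('b')): buffer="ydnbdbsydnbdxyybdnbduw" (len 22), cursors c1@4 c2@11 c4@16 c3@19, authorship 11111..22222..343333..
After op 8 (insert('k')): buffer="ydnbkdbsydnbkdxyybkdnbkduw" (len 26), cursors c1@5 c2@13 c4@19 c3@23, authorship 111111..222222..34433333..
Authorship (.=original, N=cursor N): 1 1 1 1 1 1 . . 2 2 2 2 2 2 . . 3 4 4 3 3 3 3 3 . .
Index 24: author = original

Answer: original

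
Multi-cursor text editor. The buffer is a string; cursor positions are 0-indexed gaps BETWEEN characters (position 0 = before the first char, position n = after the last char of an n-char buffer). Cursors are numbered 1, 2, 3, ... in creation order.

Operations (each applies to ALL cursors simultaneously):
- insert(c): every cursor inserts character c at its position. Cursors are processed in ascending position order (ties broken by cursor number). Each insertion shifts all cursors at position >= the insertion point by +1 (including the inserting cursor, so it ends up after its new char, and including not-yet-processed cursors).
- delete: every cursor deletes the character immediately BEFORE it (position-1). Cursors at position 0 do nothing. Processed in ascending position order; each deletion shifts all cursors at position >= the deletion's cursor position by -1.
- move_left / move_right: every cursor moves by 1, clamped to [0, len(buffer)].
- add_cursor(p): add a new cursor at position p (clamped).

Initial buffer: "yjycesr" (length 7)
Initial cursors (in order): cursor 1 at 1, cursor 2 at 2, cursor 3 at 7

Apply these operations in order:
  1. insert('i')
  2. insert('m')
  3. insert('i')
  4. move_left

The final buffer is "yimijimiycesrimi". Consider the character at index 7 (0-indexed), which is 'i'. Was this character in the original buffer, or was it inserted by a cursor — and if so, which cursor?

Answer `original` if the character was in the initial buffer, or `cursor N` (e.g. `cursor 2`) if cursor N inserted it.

After op 1 (insert('i')): buffer="yijiycesri" (len 10), cursors c1@2 c2@4 c3@10, authorship .1.2.....3
After op 2 (insert('m')): buffer="yimjimycesrim" (len 13), cursors c1@3 c2@6 c3@13, authorship .11.22.....33
After op 3 (insert('i')): buffer="yimijimiycesrimi" (len 16), cursors c1@4 c2@8 c3@16, authorship .111.222.....333
After op 4 (move_left): buffer="yimijimiycesrimi" (len 16), cursors c1@3 c2@7 c3@15, authorship .111.222.....333
Authorship (.=original, N=cursor N): . 1 1 1 . 2 2 2 . . . . . 3 3 3
Index 7: author = 2

Answer: cursor 2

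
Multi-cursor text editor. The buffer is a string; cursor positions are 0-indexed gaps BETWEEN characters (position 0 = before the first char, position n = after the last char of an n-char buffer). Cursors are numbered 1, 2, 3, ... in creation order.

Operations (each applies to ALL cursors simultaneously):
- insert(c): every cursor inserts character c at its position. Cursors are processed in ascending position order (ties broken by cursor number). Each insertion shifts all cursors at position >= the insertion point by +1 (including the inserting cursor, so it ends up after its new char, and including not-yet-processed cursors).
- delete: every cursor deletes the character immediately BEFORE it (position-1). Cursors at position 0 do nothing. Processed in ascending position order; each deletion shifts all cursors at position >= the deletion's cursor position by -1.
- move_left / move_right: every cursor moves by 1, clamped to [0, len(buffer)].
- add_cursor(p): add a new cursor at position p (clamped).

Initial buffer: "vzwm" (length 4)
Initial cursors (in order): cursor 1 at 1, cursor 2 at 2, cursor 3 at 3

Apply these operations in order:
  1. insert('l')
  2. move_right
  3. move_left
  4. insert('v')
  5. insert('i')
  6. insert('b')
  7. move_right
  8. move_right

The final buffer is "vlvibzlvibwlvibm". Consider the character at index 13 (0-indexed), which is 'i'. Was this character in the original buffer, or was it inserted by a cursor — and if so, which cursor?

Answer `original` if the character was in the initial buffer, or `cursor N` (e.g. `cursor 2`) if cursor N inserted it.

After op 1 (insert('l')): buffer="vlzlwlm" (len 7), cursors c1@2 c2@4 c3@6, authorship .1.2.3.
After op 2 (move_right): buffer="vlzlwlm" (len 7), cursors c1@3 c2@5 c3@7, authorship .1.2.3.
After op 3 (move_left): buffer="vlzlwlm" (len 7), cursors c1@2 c2@4 c3@6, authorship .1.2.3.
After op 4 (insert('v')): buffer="vlvzlvwlvm" (len 10), cursors c1@3 c2@6 c3@9, authorship .11.22.33.
After op 5 (insert('i')): buffer="vlvizlviwlvim" (len 13), cursors c1@4 c2@8 c3@12, authorship .111.222.333.
After op 6 (insert('b')): buffer="vlvibzlvibwlvibm" (len 16), cursors c1@5 c2@10 c3@15, authorship .1111.2222.3333.
After op 7 (move_right): buffer="vlvibzlvibwlvibm" (len 16), cursors c1@6 c2@11 c3@16, authorship .1111.2222.3333.
After op 8 (move_right): buffer="vlvibzlvibwlvibm" (len 16), cursors c1@7 c2@12 c3@16, authorship .1111.2222.3333.
Authorship (.=original, N=cursor N): . 1 1 1 1 . 2 2 2 2 . 3 3 3 3 .
Index 13: author = 3

Answer: cursor 3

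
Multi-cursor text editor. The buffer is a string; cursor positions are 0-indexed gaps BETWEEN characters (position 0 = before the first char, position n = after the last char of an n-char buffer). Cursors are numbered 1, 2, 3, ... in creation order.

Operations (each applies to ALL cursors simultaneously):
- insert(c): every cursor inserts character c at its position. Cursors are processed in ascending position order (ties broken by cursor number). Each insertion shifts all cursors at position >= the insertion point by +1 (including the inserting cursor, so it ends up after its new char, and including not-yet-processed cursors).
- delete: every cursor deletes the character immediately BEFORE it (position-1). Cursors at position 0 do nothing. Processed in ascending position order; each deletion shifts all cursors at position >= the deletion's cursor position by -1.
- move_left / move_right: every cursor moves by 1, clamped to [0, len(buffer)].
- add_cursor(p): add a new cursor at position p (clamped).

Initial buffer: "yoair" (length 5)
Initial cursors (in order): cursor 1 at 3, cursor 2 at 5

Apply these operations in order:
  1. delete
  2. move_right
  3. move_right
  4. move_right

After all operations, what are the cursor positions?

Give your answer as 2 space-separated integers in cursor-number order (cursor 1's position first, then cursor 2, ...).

Answer: 3 3

Derivation:
After op 1 (delete): buffer="yoi" (len 3), cursors c1@2 c2@3, authorship ...
After op 2 (move_right): buffer="yoi" (len 3), cursors c1@3 c2@3, authorship ...
After op 3 (move_right): buffer="yoi" (len 3), cursors c1@3 c2@3, authorship ...
After op 4 (move_right): buffer="yoi" (len 3), cursors c1@3 c2@3, authorship ...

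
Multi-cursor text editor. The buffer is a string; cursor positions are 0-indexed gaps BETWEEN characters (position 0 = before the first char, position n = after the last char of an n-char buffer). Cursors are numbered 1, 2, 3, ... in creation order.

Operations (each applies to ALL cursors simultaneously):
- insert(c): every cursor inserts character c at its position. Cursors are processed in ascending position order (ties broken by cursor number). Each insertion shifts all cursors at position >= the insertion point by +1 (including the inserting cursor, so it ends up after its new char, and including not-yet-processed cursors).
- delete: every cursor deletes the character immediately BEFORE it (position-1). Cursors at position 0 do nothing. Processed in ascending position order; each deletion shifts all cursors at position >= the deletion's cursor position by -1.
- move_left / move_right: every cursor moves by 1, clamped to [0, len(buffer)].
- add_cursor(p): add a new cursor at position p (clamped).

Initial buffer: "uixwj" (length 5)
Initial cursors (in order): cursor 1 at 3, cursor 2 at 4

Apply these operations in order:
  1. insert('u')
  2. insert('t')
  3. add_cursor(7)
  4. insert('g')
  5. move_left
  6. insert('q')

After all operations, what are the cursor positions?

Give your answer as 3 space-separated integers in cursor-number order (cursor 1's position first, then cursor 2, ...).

After op 1 (insert('u')): buffer="uixuwuj" (len 7), cursors c1@4 c2@6, authorship ...1.2.
After op 2 (insert('t')): buffer="uixutwutj" (len 9), cursors c1@5 c2@8, authorship ...11.22.
After op 3 (add_cursor(7)): buffer="uixutwutj" (len 9), cursors c1@5 c3@7 c2@8, authorship ...11.22.
After op 4 (insert('g')): buffer="uixutgwugtgj" (len 12), cursors c1@6 c3@9 c2@11, authorship ...111.2322.
After op 5 (move_left): buffer="uixutgwugtgj" (len 12), cursors c1@5 c3@8 c2@10, authorship ...111.2322.
After op 6 (insert('q')): buffer="uixutqgwuqgtqgj" (len 15), cursors c1@6 c3@10 c2@13, authorship ...1111.233222.

Answer: 6 13 10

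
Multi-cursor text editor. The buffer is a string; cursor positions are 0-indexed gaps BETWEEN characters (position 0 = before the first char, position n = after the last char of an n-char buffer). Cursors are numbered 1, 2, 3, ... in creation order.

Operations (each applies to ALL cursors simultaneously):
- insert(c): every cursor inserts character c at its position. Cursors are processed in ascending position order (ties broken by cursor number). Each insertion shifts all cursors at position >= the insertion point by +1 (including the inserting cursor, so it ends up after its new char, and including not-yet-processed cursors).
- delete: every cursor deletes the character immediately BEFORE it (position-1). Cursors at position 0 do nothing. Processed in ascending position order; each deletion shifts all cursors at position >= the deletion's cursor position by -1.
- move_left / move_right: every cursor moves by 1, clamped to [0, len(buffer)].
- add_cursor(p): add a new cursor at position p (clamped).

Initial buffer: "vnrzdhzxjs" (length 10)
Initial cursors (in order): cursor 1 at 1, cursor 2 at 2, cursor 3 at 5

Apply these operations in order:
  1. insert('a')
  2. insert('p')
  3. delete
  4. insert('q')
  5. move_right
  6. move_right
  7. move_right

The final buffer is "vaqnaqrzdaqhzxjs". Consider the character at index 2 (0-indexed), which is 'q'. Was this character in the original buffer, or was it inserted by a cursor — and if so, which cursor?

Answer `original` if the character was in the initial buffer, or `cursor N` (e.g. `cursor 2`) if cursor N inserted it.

Answer: cursor 1

Derivation:
After op 1 (insert('a')): buffer="vanarzdahzxjs" (len 13), cursors c1@2 c2@4 c3@8, authorship .1.2...3.....
After op 2 (insert('p')): buffer="vapnaprzdaphzxjs" (len 16), cursors c1@3 c2@6 c3@11, authorship .11.22...33.....
After op 3 (delete): buffer="vanarzdahzxjs" (len 13), cursors c1@2 c2@4 c3@8, authorship .1.2...3.....
After op 4 (insert('q')): buffer="vaqnaqrzdaqhzxjs" (len 16), cursors c1@3 c2@6 c3@11, authorship .11.22...33.....
After op 5 (move_right): buffer="vaqnaqrzdaqhzxjs" (len 16), cursors c1@4 c2@7 c3@12, authorship .11.22...33.....
After op 6 (move_right): buffer="vaqnaqrzdaqhzxjs" (len 16), cursors c1@5 c2@8 c3@13, authorship .11.22...33.....
After op 7 (move_right): buffer="vaqnaqrzdaqhzxjs" (len 16), cursors c1@6 c2@9 c3@14, authorship .11.22...33.....
Authorship (.=original, N=cursor N): . 1 1 . 2 2 . . . 3 3 . . . . .
Index 2: author = 1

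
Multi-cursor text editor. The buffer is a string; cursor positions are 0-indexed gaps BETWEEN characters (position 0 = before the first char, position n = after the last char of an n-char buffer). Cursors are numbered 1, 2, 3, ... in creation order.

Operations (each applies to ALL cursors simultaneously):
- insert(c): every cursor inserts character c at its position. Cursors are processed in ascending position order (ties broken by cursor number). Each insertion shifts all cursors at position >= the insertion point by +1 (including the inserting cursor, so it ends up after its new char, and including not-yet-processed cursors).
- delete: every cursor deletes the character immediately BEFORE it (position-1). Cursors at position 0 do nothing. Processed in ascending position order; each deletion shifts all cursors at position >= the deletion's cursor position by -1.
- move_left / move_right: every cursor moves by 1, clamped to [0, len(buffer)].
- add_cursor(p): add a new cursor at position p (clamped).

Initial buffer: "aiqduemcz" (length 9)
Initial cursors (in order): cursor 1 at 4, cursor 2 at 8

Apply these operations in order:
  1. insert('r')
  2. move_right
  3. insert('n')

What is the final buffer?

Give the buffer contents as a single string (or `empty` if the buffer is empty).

Answer: aiqdrunemcrzn

Derivation:
After op 1 (insert('r')): buffer="aiqdruemcrz" (len 11), cursors c1@5 c2@10, authorship ....1....2.
After op 2 (move_right): buffer="aiqdruemcrz" (len 11), cursors c1@6 c2@11, authorship ....1....2.
After op 3 (insert('n')): buffer="aiqdrunemcrzn" (len 13), cursors c1@7 c2@13, authorship ....1.1...2.2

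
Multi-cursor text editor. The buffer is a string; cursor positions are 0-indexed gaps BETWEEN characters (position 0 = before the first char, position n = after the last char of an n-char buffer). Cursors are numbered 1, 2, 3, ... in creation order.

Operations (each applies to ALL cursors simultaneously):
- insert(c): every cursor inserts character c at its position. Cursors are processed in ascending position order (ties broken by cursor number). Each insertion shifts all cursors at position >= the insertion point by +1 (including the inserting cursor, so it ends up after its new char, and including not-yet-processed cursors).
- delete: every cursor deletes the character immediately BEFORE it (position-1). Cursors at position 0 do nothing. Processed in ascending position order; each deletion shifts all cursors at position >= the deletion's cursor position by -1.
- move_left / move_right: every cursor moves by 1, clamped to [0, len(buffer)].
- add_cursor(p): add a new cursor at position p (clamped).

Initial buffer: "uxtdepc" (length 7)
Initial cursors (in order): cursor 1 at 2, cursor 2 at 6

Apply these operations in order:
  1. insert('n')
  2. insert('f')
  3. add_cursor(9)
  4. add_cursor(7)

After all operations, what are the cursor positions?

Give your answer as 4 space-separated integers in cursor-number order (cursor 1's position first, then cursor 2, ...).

Answer: 4 10 9 7

Derivation:
After op 1 (insert('n')): buffer="uxntdepnc" (len 9), cursors c1@3 c2@8, authorship ..1....2.
After op 2 (insert('f')): buffer="uxnftdepnfc" (len 11), cursors c1@4 c2@10, authorship ..11....22.
After op 3 (add_cursor(9)): buffer="uxnftdepnfc" (len 11), cursors c1@4 c3@9 c2@10, authorship ..11....22.
After op 4 (add_cursor(7)): buffer="uxnftdepnfc" (len 11), cursors c1@4 c4@7 c3@9 c2@10, authorship ..11....22.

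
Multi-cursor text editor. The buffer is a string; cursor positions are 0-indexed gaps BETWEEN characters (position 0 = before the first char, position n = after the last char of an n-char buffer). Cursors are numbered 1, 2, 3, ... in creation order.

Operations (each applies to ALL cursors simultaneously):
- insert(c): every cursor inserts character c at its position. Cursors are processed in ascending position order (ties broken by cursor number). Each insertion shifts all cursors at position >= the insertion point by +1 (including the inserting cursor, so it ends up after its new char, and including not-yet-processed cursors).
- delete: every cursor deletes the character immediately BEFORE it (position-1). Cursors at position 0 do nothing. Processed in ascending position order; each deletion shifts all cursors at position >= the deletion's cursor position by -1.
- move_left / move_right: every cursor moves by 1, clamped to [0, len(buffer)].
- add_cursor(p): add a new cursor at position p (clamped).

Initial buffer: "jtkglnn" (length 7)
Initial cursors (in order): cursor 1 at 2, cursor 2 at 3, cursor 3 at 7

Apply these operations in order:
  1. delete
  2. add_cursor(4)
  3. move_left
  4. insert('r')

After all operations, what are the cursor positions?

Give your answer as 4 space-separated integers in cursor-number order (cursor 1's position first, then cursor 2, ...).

Answer: 2 2 7 7

Derivation:
After op 1 (delete): buffer="jgln" (len 4), cursors c1@1 c2@1 c3@4, authorship ....
After op 2 (add_cursor(4)): buffer="jgln" (len 4), cursors c1@1 c2@1 c3@4 c4@4, authorship ....
After op 3 (move_left): buffer="jgln" (len 4), cursors c1@0 c2@0 c3@3 c4@3, authorship ....
After op 4 (insert('r')): buffer="rrjglrrn" (len 8), cursors c1@2 c2@2 c3@7 c4@7, authorship 12...34.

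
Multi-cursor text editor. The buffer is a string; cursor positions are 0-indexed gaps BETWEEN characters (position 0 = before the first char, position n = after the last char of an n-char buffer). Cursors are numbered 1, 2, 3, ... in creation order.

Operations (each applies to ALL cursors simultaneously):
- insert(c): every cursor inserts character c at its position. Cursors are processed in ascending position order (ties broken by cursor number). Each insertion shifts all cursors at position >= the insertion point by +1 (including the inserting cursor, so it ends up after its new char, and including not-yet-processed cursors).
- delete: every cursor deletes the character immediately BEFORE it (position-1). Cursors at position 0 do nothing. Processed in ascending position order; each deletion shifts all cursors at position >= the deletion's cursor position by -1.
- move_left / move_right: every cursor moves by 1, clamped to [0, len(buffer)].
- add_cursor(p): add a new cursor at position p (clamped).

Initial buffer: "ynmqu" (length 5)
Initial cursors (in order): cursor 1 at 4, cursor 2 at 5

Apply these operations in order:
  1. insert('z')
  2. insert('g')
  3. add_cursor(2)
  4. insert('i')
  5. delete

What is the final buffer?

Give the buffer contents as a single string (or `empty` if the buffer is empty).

Answer: ynmqzguzg

Derivation:
After op 1 (insert('z')): buffer="ynmqzuz" (len 7), cursors c1@5 c2@7, authorship ....1.2
After op 2 (insert('g')): buffer="ynmqzguzg" (len 9), cursors c1@6 c2@9, authorship ....11.22
After op 3 (add_cursor(2)): buffer="ynmqzguzg" (len 9), cursors c3@2 c1@6 c2@9, authorship ....11.22
After op 4 (insert('i')): buffer="ynimqzgiuzgi" (len 12), cursors c3@3 c1@8 c2@12, authorship ..3..111.222
After op 5 (delete): buffer="ynmqzguzg" (len 9), cursors c3@2 c1@6 c2@9, authorship ....11.22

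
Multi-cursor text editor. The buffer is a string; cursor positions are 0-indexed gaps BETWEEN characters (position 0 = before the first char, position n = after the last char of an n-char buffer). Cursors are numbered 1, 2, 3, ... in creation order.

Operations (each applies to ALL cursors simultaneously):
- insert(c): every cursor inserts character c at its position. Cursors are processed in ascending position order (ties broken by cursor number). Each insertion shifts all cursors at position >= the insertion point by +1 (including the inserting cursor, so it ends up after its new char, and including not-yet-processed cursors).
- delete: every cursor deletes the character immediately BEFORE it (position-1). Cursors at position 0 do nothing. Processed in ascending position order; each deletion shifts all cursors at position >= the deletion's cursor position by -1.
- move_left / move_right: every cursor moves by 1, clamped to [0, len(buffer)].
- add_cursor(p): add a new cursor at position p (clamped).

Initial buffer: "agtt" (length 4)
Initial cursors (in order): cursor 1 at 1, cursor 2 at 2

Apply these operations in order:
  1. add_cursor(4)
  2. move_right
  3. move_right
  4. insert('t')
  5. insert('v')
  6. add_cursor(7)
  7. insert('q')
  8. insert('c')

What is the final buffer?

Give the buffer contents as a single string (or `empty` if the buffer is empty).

Answer: agttvqcttqctvvqqcc

Derivation:
After op 1 (add_cursor(4)): buffer="agtt" (len 4), cursors c1@1 c2@2 c3@4, authorship ....
After op 2 (move_right): buffer="agtt" (len 4), cursors c1@2 c2@3 c3@4, authorship ....
After op 3 (move_right): buffer="agtt" (len 4), cursors c1@3 c2@4 c3@4, authorship ....
After op 4 (insert('t')): buffer="agttttt" (len 7), cursors c1@4 c2@7 c3@7, authorship ...1.23
After op 5 (insert('v')): buffer="agttvtttvv" (len 10), cursors c1@5 c2@10 c3@10, authorship ...11.2323
After op 6 (add_cursor(7)): buffer="agttvtttvv" (len 10), cursors c1@5 c4@7 c2@10 c3@10, authorship ...11.2323
After op 7 (insert('q')): buffer="agttvqttqtvvqq" (len 14), cursors c1@6 c4@9 c2@14 c3@14, authorship ...111.2432323
After op 8 (insert('c')): buffer="agttvqcttqctvvqqcc" (len 18), cursors c1@7 c4@11 c2@18 c3@18, authorship ...1111.2443232323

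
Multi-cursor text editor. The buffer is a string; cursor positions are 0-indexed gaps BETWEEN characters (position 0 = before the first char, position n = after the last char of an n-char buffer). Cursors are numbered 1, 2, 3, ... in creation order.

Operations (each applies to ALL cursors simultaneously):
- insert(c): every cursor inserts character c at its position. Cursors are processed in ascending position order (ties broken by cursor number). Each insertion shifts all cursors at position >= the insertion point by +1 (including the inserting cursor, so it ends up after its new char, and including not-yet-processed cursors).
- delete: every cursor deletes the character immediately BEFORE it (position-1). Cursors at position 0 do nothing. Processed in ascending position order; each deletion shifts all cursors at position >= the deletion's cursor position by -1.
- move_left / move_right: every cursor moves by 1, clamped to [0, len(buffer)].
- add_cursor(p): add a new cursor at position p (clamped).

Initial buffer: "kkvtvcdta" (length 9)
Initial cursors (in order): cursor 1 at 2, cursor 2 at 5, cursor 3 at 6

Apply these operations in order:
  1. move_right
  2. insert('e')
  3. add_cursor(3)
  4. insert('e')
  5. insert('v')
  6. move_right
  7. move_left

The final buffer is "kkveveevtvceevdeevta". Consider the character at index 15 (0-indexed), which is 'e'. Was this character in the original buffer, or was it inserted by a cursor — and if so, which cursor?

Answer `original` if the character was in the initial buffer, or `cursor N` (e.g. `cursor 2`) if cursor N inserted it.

After op 1 (move_right): buffer="kkvtvcdta" (len 9), cursors c1@3 c2@6 c3@7, authorship .........
After op 2 (insert('e')): buffer="kkvetvcedeta" (len 12), cursors c1@4 c2@8 c3@10, authorship ...1...2.3..
After op 3 (add_cursor(3)): buffer="kkvetvcedeta" (len 12), cursors c4@3 c1@4 c2@8 c3@10, authorship ...1...2.3..
After op 4 (insert('e')): buffer="kkveeetvceedeeta" (len 16), cursors c4@4 c1@6 c2@11 c3@14, authorship ...411...22.33..
After op 5 (insert('v')): buffer="kkveveevtvceevdeevta" (len 20), cursors c4@5 c1@8 c2@14 c3@18, authorship ...44111...222.333..
After op 6 (move_right): buffer="kkveveevtvceevdeevta" (len 20), cursors c4@6 c1@9 c2@15 c3@19, authorship ...44111...222.333..
After op 7 (move_left): buffer="kkveveevtvceevdeevta" (len 20), cursors c4@5 c1@8 c2@14 c3@18, authorship ...44111...222.333..
Authorship (.=original, N=cursor N): . . . 4 4 1 1 1 . . . 2 2 2 . 3 3 3 . .
Index 15: author = 3

Answer: cursor 3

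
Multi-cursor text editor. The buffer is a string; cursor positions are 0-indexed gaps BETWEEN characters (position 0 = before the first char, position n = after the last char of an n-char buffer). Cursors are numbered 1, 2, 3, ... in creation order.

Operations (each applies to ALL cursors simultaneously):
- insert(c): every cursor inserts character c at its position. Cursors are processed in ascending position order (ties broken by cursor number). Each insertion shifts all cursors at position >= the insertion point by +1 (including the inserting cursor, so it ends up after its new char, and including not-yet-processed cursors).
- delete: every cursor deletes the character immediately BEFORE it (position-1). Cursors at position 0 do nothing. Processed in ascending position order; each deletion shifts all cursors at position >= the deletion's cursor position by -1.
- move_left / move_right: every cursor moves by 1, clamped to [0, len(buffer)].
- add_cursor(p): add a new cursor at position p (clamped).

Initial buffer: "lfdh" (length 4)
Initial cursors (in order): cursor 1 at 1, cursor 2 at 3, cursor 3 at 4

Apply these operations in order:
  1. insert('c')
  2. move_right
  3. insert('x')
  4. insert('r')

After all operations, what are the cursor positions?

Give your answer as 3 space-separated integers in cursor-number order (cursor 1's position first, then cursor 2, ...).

After op 1 (insert('c')): buffer="lcfdchc" (len 7), cursors c1@2 c2@5 c3@7, authorship .1..2.3
After op 2 (move_right): buffer="lcfdchc" (len 7), cursors c1@3 c2@6 c3@7, authorship .1..2.3
After op 3 (insert('x')): buffer="lcfxdchxcx" (len 10), cursors c1@4 c2@8 c3@10, authorship .1.1.2.233
After op 4 (insert('r')): buffer="lcfxrdchxrcxr" (len 13), cursors c1@5 c2@10 c3@13, authorship .1.11.2.22333

Answer: 5 10 13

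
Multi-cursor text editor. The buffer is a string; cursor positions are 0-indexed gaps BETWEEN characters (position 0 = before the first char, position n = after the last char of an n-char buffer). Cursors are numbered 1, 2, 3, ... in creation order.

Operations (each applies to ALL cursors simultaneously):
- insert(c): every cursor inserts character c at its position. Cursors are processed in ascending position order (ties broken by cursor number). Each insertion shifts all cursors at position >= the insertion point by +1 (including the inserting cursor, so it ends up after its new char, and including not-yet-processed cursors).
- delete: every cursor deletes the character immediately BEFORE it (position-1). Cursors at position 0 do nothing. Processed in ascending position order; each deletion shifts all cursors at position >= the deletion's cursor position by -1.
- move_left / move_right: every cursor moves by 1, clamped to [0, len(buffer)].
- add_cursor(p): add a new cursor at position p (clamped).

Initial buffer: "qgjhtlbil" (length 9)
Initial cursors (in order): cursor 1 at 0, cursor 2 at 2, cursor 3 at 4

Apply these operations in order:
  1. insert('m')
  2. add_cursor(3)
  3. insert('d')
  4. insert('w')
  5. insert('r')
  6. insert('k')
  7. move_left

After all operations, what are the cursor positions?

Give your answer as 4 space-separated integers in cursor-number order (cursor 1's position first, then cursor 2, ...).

Answer: 4 15 22 10

Derivation:
After op 1 (insert('m')): buffer="mqgmjhmtlbil" (len 12), cursors c1@1 c2@4 c3@7, authorship 1..2..3.....
After op 2 (add_cursor(3)): buffer="mqgmjhmtlbil" (len 12), cursors c1@1 c4@3 c2@4 c3@7, authorship 1..2..3.....
After op 3 (insert('d')): buffer="mdqgdmdjhmdtlbil" (len 16), cursors c1@2 c4@5 c2@7 c3@11, authorship 11..422..33.....
After op 4 (insert('w')): buffer="mdwqgdwmdwjhmdwtlbil" (len 20), cursors c1@3 c4@7 c2@10 c3@15, authorship 111..44222..333.....
After op 5 (insert('r')): buffer="mdwrqgdwrmdwrjhmdwrtlbil" (len 24), cursors c1@4 c4@9 c2@13 c3@19, authorship 1111..4442222..3333.....
After op 6 (insert('k')): buffer="mdwrkqgdwrkmdwrkjhmdwrktlbil" (len 28), cursors c1@5 c4@11 c2@16 c3@23, authorship 11111..444422222..33333.....
After op 7 (move_left): buffer="mdwrkqgdwrkmdwrkjhmdwrktlbil" (len 28), cursors c1@4 c4@10 c2@15 c3@22, authorship 11111..444422222..33333.....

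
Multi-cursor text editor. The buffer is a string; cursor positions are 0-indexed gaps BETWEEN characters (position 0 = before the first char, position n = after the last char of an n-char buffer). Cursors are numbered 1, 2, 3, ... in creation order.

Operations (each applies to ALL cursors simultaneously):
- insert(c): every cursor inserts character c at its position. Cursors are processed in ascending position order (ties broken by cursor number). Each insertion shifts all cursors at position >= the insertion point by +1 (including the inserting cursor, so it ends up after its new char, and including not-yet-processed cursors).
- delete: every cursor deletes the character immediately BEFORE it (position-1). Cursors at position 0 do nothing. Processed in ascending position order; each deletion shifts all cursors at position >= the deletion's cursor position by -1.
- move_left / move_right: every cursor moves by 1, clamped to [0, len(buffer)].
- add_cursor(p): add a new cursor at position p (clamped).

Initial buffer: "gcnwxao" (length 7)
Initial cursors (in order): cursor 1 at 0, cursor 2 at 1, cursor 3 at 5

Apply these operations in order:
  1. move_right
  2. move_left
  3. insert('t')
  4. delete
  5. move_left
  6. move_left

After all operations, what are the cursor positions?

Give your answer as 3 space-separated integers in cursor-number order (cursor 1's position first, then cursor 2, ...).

Answer: 0 0 3

Derivation:
After op 1 (move_right): buffer="gcnwxao" (len 7), cursors c1@1 c2@2 c3@6, authorship .......
After op 2 (move_left): buffer="gcnwxao" (len 7), cursors c1@0 c2@1 c3@5, authorship .......
After op 3 (insert('t')): buffer="tgtcnwxtao" (len 10), cursors c1@1 c2@3 c3@8, authorship 1.2....3..
After op 4 (delete): buffer="gcnwxao" (len 7), cursors c1@0 c2@1 c3@5, authorship .......
After op 5 (move_left): buffer="gcnwxao" (len 7), cursors c1@0 c2@0 c3@4, authorship .......
After op 6 (move_left): buffer="gcnwxao" (len 7), cursors c1@0 c2@0 c3@3, authorship .......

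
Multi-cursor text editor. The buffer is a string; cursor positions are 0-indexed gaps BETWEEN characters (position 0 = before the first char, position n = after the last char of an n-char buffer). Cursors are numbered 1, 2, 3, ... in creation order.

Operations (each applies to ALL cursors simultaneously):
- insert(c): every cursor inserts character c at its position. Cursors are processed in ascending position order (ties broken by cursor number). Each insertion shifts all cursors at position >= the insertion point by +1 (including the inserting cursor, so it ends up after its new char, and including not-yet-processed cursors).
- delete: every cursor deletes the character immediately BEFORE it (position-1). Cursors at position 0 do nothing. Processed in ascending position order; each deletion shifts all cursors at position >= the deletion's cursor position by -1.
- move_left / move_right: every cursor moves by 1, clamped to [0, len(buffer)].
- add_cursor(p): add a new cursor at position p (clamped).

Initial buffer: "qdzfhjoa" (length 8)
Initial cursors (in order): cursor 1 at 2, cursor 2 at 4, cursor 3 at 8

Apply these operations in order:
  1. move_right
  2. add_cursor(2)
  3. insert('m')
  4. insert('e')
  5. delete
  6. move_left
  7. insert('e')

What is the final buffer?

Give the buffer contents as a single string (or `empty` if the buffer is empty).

Answer: qdemzemfhemjoaem

Derivation:
After op 1 (move_right): buffer="qdzfhjoa" (len 8), cursors c1@3 c2@5 c3@8, authorship ........
After op 2 (add_cursor(2)): buffer="qdzfhjoa" (len 8), cursors c4@2 c1@3 c2@5 c3@8, authorship ........
After op 3 (insert('m')): buffer="qdmzmfhmjoam" (len 12), cursors c4@3 c1@5 c2@8 c3@12, authorship ..4.1..2...3
After op 4 (insert('e')): buffer="qdmezmefhmejoame" (len 16), cursors c4@4 c1@7 c2@11 c3@16, authorship ..44.11..22...33
After op 5 (delete): buffer="qdmzmfhmjoam" (len 12), cursors c4@3 c1@5 c2@8 c3@12, authorship ..4.1..2...3
After op 6 (move_left): buffer="qdmzmfhmjoam" (len 12), cursors c4@2 c1@4 c2@7 c3@11, authorship ..4.1..2...3
After op 7 (insert('e')): buffer="qdemzemfhemjoaem" (len 16), cursors c4@3 c1@6 c2@10 c3@15, authorship ..44.11..22...33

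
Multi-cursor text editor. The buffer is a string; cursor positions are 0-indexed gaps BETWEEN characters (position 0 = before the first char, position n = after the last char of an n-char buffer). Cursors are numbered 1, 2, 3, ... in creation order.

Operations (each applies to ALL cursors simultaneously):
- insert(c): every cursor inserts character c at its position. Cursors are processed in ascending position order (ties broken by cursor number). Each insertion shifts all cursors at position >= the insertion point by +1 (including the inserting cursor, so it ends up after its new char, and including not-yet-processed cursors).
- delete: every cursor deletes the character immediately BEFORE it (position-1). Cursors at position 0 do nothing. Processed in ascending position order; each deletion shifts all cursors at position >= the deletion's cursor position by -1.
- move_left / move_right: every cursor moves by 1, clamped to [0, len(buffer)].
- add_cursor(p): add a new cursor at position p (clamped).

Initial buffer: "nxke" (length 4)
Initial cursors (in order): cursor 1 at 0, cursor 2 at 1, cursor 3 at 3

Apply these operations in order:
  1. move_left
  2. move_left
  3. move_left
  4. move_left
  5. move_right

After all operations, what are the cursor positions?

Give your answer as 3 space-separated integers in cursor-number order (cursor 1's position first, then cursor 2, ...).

After op 1 (move_left): buffer="nxke" (len 4), cursors c1@0 c2@0 c3@2, authorship ....
After op 2 (move_left): buffer="nxke" (len 4), cursors c1@0 c2@0 c3@1, authorship ....
After op 3 (move_left): buffer="nxke" (len 4), cursors c1@0 c2@0 c3@0, authorship ....
After op 4 (move_left): buffer="nxke" (len 4), cursors c1@0 c2@0 c3@0, authorship ....
After op 5 (move_right): buffer="nxke" (len 4), cursors c1@1 c2@1 c3@1, authorship ....

Answer: 1 1 1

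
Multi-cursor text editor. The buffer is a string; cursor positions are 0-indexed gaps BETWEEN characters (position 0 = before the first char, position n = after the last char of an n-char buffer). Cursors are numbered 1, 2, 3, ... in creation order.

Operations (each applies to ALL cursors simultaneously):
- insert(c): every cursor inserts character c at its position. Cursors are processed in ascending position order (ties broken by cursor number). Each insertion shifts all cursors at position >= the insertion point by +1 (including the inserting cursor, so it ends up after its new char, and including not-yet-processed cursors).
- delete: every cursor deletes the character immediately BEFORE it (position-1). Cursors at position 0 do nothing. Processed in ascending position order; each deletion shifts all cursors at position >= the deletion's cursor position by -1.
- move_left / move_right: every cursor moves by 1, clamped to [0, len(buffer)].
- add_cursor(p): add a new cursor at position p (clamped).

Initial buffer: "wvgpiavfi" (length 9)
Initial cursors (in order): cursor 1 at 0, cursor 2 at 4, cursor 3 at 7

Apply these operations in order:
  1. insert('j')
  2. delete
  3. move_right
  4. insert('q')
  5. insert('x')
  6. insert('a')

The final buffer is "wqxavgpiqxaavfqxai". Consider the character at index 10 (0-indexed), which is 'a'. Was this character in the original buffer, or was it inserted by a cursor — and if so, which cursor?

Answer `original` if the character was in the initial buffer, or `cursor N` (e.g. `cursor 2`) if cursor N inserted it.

Answer: cursor 2

Derivation:
After op 1 (insert('j')): buffer="jwvgpjiavjfi" (len 12), cursors c1@1 c2@6 c3@10, authorship 1....2...3..
After op 2 (delete): buffer="wvgpiavfi" (len 9), cursors c1@0 c2@4 c3@7, authorship .........
After op 3 (move_right): buffer="wvgpiavfi" (len 9), cursors c1@1 c2@5 c3@8, authorship .........
After op 4 (insert('q')): buffer="wqvgpiqavfqi" (len 12), cursors c1@2 c2@7 c3@11, authorship .1....2...3.
After op 5 (insert('x')): buffer="wqxvgpiqxavfqxi" (len 15), cursors c1@3 c2@9 c3@14, authorship .11....22...33.
After op 6 (insert('a')): buffer="wqxavgpiqxaavfqxai" (len 18), cursors c1@4 c2@11 c3@17, authorship .111....222...333.
Authorship (.=original, N=cursor N): . 1 1 1 . . . . 2 2 2 . . . 3 3 3 .
Index 10: author = 2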